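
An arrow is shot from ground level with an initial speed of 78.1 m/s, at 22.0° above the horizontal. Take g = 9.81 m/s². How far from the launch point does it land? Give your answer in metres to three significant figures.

Resolve: vₓ = 78.10 cos 22.0° = 72.41 m/s and v_y0 = 78.10 sin 22.0° = 29.26 m/s.
Time aloft: T = 2 v_y0 / g = 2 × 29.26 / 9.81 = 5.965 s.
Horizontal distance R = vₓ T = 72.41 × 5.965 = 431.9 m.

432 m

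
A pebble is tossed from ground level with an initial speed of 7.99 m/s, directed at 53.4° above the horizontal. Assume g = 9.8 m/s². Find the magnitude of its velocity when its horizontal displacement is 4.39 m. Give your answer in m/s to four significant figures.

5.435 m/s

Resolve: vₓ = 7.990 cos 53.4° = 4.764 m/s and v_y0 = 7.990 sin 53.4° = 6.415 m/s.
Time to reach x = 4.39 m: t = x/vₓ = 4.39/4.764 = 0.9215 s.
Vertical velocity there: v_y = v_y0 − g t = 6.415 − 9.80 × 0.9215 = −2.616 m/s.
Speed: √(vₓ² + v_y²) = √(4.764² + 2.616²) = 5.435 m/s.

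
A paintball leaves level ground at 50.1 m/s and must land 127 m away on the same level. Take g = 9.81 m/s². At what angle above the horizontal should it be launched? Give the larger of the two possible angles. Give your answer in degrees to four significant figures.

R = v₀² sin 2θ / g gives sin 2θ = gR/v₀² = 9.81·127/50.1² = 0.4964.
2θ = 29.76° or 180° − 29.76° = 150.2°, so θ = 14.88° or 75.12°.
The larger angle is 75.12°.

75.12°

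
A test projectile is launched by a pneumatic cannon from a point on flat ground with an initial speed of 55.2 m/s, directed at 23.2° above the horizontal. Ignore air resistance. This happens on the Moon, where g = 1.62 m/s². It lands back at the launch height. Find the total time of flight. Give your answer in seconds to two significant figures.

27 s

Resolve: vₓ = 55.20 cos 23.2° = 50.74 m/s and v_y0 = 55.20 sin 23.2° = 21.75 m/s.
Time of flight on level ground: T = 2 v_y0 / g = 2 × 21.75 / 1.62 = 26.85 s.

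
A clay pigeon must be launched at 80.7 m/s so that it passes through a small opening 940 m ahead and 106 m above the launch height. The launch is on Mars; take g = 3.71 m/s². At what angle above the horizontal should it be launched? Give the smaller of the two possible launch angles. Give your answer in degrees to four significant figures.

23.27°

Trajectory: y = x tanθ − g x² (1 + tan²θ)/(2v₀²). With x = 940, y = 106, v₀ = 80.7, g = 3.71:
251.7 tan²θ − 940 tanθ + (357.7) = 0.
tanθ = [940 ± √(940² − 4 × 251.7 × (357.7))] / (2 × 251.7) = (940 ± 723.5) / 503.4, giving tanθ = 0.4300 or 3.305.
θ = 23.27° or 73.16°; the smaller is 23.27°.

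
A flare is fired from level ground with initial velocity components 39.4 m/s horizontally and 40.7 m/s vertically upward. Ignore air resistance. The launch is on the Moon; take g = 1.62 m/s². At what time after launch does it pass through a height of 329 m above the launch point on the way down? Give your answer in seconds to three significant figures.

40.1 s

Set y = v_y0 t − ½ g t² = 329: 0.8100 t² − 40.70 t + 329 = 0.
t = [40.70 ± √(40.70² − 2·1.62·329)] / 1.62 = (40.70 ± 24.30) / 1.62, so t = 10.12 s or t = 40.12 s.
The descending-branch root is 40.12 s.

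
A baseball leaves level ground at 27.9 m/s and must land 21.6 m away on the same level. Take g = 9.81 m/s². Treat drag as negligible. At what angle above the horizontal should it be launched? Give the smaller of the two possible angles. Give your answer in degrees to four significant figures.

Level-ground range R = v₀² sin(2θ)/g ⇒ sin(2θ) = gR/v₀² = 9.81 × 21.6 / 27.9² = 0.2722.
2θ = 15.80° or 180° − 15.80° = 164.2°, so θ = 7.898° or 82.10°.
The smaller angle is 7.898°.

7.898°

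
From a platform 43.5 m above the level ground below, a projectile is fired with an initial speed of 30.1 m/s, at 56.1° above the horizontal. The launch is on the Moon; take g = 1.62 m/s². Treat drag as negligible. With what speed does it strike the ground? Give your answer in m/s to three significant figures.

Horizontal component vₓ = 30.10 cos 56.1° = 16.79 m/s; vertical v_y0 = 30.10 sin 56.1° = 24.98 m/s.
Vertical motion (up positive, ground at y = 0): 0.8100 t² − (24.98) t − 43.5 = 0, so t = (24.98 + √(24.98² + 2·1.62·43.5)) / 1.62 = (24.98 + 27.66) / 1.62 = 32.50 s.
Vertical velocity at impact: v_y = v_y0 − g t = 24.98 − 1.62 × 32.50 = −27.66 m/s.
Speed: |v| = √(vₓ² + v_y²) = √(16.79² + 27.66²) = 32.36 m/s.

32.4 m/s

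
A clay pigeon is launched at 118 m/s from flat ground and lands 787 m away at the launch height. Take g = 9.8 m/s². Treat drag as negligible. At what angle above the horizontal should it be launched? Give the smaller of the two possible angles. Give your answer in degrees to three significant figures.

16.8°

Level-ground range R = v₀² sin(2θ)/g ⇒ sin(2θ) = gR/v₀² = 9.80 × 787 / 118² = 0.5539.
2θ = 33.64° or 180° − 33.64° = 146.4°, so θ = 16.82° or 73.18°.
The smaller angle is 16.82°.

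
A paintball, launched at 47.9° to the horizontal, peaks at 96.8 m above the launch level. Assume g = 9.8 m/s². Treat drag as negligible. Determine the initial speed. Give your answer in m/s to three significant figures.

58.7 m/s

At the peak v_y = 0, so v_y0 = √(2gH) = √(2 × 9.80 × 96.8) = 43.56 m/s.
v_y0 = v₀ sin θ ⇒ v₀ = 43.56 / sin 47.9° = 58.71 m/s.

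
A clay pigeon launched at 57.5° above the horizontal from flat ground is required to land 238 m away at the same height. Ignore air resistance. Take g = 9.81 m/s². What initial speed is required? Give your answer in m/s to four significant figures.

On level ground R = v₀² sin 2θ / g ⇒ v₀ = √(gR / sin 2θ).
v₀ = √(9.81 × 238 / sin 115.0°) = √(2335 / 0.9063) = √2576.1 = 50.76 m/s.

50.76 m/s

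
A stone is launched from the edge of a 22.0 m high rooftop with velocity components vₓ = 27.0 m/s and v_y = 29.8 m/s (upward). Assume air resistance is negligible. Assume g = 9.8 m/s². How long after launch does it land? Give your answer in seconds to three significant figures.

6.75 s

With up positive and y = 0 at the ground: y(t) = 22.0 + (29.80) t − 4.900 t². Setting y = 0 and taking the positive root: t = [29.80 + √(29.80² + 2·9.80·22.0)] / 9.80 = (29.80 + 36.32) / 9.80 = 6.747 s.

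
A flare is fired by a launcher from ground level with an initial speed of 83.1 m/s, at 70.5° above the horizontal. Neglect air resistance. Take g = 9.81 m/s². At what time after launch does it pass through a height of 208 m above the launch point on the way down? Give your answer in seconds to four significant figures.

Resolve: vₓ = 83.10 cos 70.5° = 27.74 m/s and v_y0 = 83.10 sin 70.5° = 78.33 m/s.
Set y = v_y0 t − ½ g t² = 208: 4.905 t² − 78.33 t + 208 = 0.
Quadratic formula: t = (78.33 ± √2055.2) / 9.81 = (78.33 ± 45.33) / 9.81 → t = 3.364 s or 12.61 s.
The descending-branch root is 12.61 s.

12.61 s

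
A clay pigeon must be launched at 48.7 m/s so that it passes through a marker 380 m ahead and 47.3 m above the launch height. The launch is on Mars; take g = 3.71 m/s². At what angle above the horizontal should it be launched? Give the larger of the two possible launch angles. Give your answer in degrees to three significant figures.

70.8°

Trajectory: y = x tanθ − g x² (1 + tan²θ)/(2v₀²). With x = 380, y = 47.3, v₀ = 48.7, g = 3.71:
112.9 tan²θ − 380 tanθ + (160.2) = 0.
tanθ = [380 ± √(380² − 4 × 112.9 × (160.2))] / (2 × 112.9) = (380 ± 268.3) / 225.9, giving tanθ = 0.4943 or 2.870.
θ = 26.30° or 70.79°; the larger is 70.79°.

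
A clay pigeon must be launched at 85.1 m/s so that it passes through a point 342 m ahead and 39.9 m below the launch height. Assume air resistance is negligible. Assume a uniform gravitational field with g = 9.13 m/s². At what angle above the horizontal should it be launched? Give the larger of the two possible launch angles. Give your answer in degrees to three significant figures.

77.6°

Trajectory: y = x tanθ − g x² (1 + tan²θ)/(2v₀²). With x = 342, y = −39.9, v₀ = 85.1, g = 9.13:
73.73 tan²θ − 342 tanθ + (33.83) = 0.
tanθ = [342 ± √(342² − 4 × 73.73 × (33.83))] / (2 × 73.73) = (342 ± 327.1) / 147.5, giving tanθ = 0.1011 or 4.538.
θ = 5.774° or 77.57°; the larger is 77.57°.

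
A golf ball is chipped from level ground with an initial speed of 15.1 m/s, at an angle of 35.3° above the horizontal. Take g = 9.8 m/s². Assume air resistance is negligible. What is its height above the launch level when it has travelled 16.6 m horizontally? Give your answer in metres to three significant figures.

vₓ = 15.10 cos 35.3° = 12.32 m/s; v_y0 = 15.10 sin 35.3° = 8.726 m/s.
Time to reach x = 16.6 m: t = x/vₓ = 16.6/12.32 = 1.347 s.
Height: y = v_y0 t − ½ g t² = 8.726 × 1.347 − 4.900 × 1.347² = 11.75 − 8.891 = 2.863 m.

2.86 m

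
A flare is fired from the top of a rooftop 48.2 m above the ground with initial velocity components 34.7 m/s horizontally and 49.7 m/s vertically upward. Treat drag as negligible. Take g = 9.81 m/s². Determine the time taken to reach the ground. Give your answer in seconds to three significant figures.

The projectile lands when y = 48.2 + (49.70) t − ½·9.81·t² = 0. Positive root: t = (49.70 + √(49.70² + 2·9.81·48.2)) / 9.81 = (49.70 + 58.44) / 9.81 = 11.02 s.

11.0 s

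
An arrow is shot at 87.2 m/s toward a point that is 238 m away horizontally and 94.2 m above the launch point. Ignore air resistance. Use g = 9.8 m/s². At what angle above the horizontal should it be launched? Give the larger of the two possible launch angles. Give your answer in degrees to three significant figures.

Trajectory: y = x tanθ − g x² (1 + tan²θ)/(2v₀²). With x = 238, y = 94.2, v₀ = 87.2, g = 9.80:
36.50 tan²θ − 238 tanθ + (130.7) = 0.
tanθ = [238 ± √(238² − 4 × 36.50 × (130.7))] / (2 × 36.50) = (238 ± 193.8) / 73.00, giving tanθ = 0.6054 or 5.915.
θ = 31.19° or 80.40°; the larger is 80.40°.

80.4°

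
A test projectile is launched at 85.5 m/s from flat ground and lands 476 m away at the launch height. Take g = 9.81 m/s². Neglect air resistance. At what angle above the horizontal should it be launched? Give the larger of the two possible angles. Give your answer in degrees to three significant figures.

From R = (v₀²/g) sin 2θ: sin 2θ = 9.81 × 476 / 7310.2 = 0.6388.
2θ = 39.70° or 180° − 39.70° = 140.3°, so θ = 19.85° or 70.15°.
The larger angle is 70.15°.

70.1°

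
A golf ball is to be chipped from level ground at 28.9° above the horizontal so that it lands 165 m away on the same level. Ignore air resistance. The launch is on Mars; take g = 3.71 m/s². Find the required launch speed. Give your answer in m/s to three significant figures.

26.9 m/s

On level ground R = v₀² sin 2θ / g ⇒ v₀ = √(gR / sin 2θ).
v₀ = √(3.71 × 165 / sin 57.80°) = √(612.2 / 0.8462) = √723.42 = 26.90 m/s.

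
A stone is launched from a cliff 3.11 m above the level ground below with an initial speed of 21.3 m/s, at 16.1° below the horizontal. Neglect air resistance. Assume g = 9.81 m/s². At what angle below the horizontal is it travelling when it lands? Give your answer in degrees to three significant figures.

vₓ = 21.30 cos 16.1° = 20.46 m/s; v_y0 = −5.907 m/s (downward).
With up positive and y = 0 at the ground: y(t) = 3.11 + (−5.907) t − 4.905 t². Setting y = 0 and taking the positive root: t = [−5.907 + √(5.907² + 2·9.81·3.11)] / 9.81 = (−5.907 + 9.793) / 9.81 = 0.3962 s.
At impact: v_y = v_y0 − g t = −9.793 m/s; vₓ = 20.46 m/s.
Angle below horizontal: arctan(|v_y|/vₓ) = arctan(9.793/20.46) = 25.57°.

25.6°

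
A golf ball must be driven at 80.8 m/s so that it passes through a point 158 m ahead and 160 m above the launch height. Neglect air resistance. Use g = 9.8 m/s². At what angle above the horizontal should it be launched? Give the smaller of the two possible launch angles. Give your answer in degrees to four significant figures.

53.39°

Trajectory: y = x tanθ − g x² (1 + tan²θ)/(2v₀²). With x = 158, y = 160, v₀ = 80.8, g = 9.80:
18.74 tan²θ − 158 tanθ + (178.7) = 0.
tanθ = [158 ± √(158² − 4 × 18.74 × (178.7))] / (2 × 18.74) = (158 ± 107.6) / 37.47, giving tanθ = 1.346 or 7.087.
θ = 53.39° or 81.97°; the smaller is 53.39°.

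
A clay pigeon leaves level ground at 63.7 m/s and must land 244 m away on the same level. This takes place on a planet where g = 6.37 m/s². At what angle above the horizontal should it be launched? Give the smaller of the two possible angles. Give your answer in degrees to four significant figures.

R = v₀² sin 2θ / g gives sin 2θ = gR/v₀² = 6.37·244/63.7² = 0.3830.
2θ = 22.52° or 180° − 22.52° = 157.5°, so θ = 11.26° or 78.74°.
The smaller angle is 11.26°.

11.26°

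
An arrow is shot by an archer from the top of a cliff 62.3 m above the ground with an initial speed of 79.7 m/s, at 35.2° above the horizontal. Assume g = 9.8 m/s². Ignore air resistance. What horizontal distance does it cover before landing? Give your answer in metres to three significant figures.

689 m

Components: vₓ = 79.70 cos 35.2° = 65.13 m/s, v_y0 = 79.70 sin 35.2° = 45.94 m/s.
With up positive and y = 0 at the ground: y(t) = 62.3 + (45.94) t − 4.900 t². Setting y = 0 and taking the positive root: t = [45.94 + √(45.94² + 2·9.80·62.3)] / 9.80 = (45.94 + 57.72) / 9.80 = 10.58 s.
Horizontal distance: R = vₓ t = 65.13 × 10.58 = 688.9 m.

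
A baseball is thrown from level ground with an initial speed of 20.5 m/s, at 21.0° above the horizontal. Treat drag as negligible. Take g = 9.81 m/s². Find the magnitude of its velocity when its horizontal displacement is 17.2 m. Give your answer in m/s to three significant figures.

19.2 m/s

vₓ = 20.50 cos 21.0° = 19.14 m/s; v_y0 = 20.50 sin 21.0° = 7.347 m/s.
Time to reach x = 17.2 m: t = x/vₓ = 17.2/19.14 = 0.8987 s.
Vertical velocity there: v_y = v_y0 − g t = 7.347 − 9.81 × 0.8987 = −1.470 m/s.
Speed: √(vₓ² + v_y²) = √(19.14² + 1.470²) = 19.19 m/s.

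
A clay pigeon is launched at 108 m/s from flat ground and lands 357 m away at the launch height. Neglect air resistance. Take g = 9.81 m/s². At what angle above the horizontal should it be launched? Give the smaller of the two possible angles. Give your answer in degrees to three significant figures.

Level-ground range R = v₀² sin(2θ)/g ⇒ sin(2θ) = gR/v₀² = 9.81 × 357 / 108² = 0.3003.
2θ = 17.47° or 180° − 17.47° = 162.5°, so θ = 8.736° or 81.26°.
The smaller angle is 8.736°.

8.74°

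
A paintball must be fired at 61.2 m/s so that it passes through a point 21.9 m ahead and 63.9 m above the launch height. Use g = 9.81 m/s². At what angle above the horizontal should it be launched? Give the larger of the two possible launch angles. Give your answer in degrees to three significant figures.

Trajectory: y = x tanθ − g x² (1 + tan²θ)/(2v₀²). With x = 21.9, y = 63.9, v₀ = 61.2, g = 9.81:
0.6281 tan²θ − 21.9 tanθ + (64.53) = 0.
tanθ = [21.9 ± √(21.9² − 4 × 0.6281 × (64.53))] / (2 × 0.6281) = (21.9 ± 17.82) / 1.256, giving tanθ = 3.249 or 31.62.
θ = 72.89° or 88.19°; the larger is 88.19°.

88.2°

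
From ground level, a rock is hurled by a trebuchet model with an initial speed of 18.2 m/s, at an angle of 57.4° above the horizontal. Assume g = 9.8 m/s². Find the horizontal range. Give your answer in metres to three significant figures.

Resolve: vₓ = 18.20 cos 57.4° = 9.806 m/s and v_y0 = 18.20 sin 57.4° = 15.33 m/s.
Time aloft: T = 2 v_y0 / g = 2 × 15.33 / 9.80 = 3.129 s.
Range: R = vₓ T = 9.806 × 3.129 = 30.68 m.

30.7 m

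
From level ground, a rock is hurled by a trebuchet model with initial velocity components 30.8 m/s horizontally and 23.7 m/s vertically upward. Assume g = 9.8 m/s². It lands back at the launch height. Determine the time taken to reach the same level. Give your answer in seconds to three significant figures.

Time of flight on level ground: T = 2 v_y0 / g = 2 × 23.70 / 9.80 = 4.837 s.

4.84 s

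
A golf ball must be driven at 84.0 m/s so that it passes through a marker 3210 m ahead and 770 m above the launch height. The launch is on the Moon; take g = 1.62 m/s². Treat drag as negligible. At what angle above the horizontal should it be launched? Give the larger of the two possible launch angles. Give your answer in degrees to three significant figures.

60.8°

Trajectory: y = x tanθ − g x² (1 + tan²θ)/(2v₀²). With x = 3210, y = 770, v₀ = 84.0, g = 1.62:
1183 tan²θ − 3210 tanθ + (1953) = 0.
tanθ = [3210 ± √(3210² − 4 × 1183 × (1953))] / (2 × 1183) = (3210 ± 1032) / 2366, giving tanθ = 0.9208 or 1.793.
θ = 42.64° or 60.85°; the larger is 60.85°.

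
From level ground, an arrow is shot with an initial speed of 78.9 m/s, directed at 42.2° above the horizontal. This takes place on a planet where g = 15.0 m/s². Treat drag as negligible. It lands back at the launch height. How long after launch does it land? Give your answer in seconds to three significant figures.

Resolve: vₓ = 78.90 cos 42.2° = 58.45 m/s and v_y0 = 78.90 sin 42.2° = 53.00 m/s.
Time of flight on level ground: T = 2 v_y0 / g = 2 × 53.00 / 15.0 = 7.067 s.

7.07 s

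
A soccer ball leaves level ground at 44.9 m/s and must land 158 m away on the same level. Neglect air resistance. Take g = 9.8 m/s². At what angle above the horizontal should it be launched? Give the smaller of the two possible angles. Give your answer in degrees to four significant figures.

From R = (v₀²/g) sin 2θ: sin 2θ = 9.80 × 158 / 2016.0 = 0.7681.
2θ = 50.18° or 180° − 50.18° = 129.8°, so θ = 25.09° or 64.91°.
The smaller angle is 25.09°.

25.09°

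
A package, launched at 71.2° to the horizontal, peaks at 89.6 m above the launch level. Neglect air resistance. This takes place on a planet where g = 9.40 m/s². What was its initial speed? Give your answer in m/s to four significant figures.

43.36 m/s

At the peak v_y = 0, so v_y0 = √(2gH) = √(2 × 9.40 × 89.6) = 41.04 m/s.
v_y0 = v₀ sin θ ⇒ v₀ = 41.04 / sin 71.2° = 43.36 m/s.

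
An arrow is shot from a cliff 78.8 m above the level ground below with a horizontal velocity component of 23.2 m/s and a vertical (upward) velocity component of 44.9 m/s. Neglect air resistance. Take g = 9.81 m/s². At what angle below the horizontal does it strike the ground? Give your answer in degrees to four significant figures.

68.76°

Vertical motion (up positive, ground at y = 0): 4.905 t² − (44.90) t − 78.8 = 0, so t = (44.90 + √(44.90² + 2·9.81·78.8)) / 9.81 = (44.90 + 59.68) / 9.81 = 10.66 s.
At impact: v_y = v_y0 − g t = −59.68 m/s; vₓ = 23.20 m/s.
Angle below horizontal: arctan(|v_y|/vₓ) = arctan(59.68/23.20) = 68.76°.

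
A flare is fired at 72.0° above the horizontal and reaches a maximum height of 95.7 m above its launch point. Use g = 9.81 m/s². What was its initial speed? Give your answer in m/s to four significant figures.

At the peak v_y = 0, so v_y0 = √(2gH) = √(2 × 9.81 × 95.7) = 43.33 m/s.
v_y0 = v₀ sin θ ⇒ v₀ = 43.33 / sin 72.0° = 45.56 m/s.

45.56 m/s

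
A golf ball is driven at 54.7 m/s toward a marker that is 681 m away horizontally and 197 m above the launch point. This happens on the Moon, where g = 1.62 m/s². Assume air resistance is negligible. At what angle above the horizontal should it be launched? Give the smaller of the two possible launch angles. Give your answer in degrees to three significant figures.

Trajectory: y = x tanθ − g x² (1 + tan²θ)/(2v₀²). With x = 681, y = 197, v₀ = 54.7, g = 1.62:
125.5 tan²θ − 681 tanθ + (322.5) = 0.
tanθ = [681 ± √(681² − 4 × 125.5 × (322.5))] / (2 × 125.5) = (681 ± 549.3) / 251.1, giving tanθ = 0.5243 or 4.900.
θ = 27.67° or 78.47°; the smaller is 27.67°.

27.7°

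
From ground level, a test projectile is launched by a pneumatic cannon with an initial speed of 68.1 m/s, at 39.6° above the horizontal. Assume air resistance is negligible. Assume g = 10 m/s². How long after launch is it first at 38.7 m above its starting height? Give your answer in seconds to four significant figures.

1.009 s

Resolve: vₓ = 68.10 cos 39.6° = 52.47 m/s and v_y0 = 68.10 sin 39.6° = 43.41 m/s.
Set y = v_y0 t − ½ g t² = 38.7: 5.000 t² − 43.41 t + 38.7 = 0.
t = [43.41 ± √(43.41² − 2·10.0·38.7)] / 10.0 = (43.41 ± 33.32) / 10.0, so t = 1.009 s or t = 7.673 s.
The first (ascending) time is 1.009 s.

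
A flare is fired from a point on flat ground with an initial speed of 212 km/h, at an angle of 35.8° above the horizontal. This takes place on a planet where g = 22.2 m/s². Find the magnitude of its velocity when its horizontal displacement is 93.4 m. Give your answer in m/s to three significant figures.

48.6 m/s

Convert: 212 km/h = 212/3.6 = 58.89 m/s.
Components: vₓ = 58.89 cos 35.8° = 47.76 m/s, v_y0 = 58.89 sin 35.8° = 34.45 m/s.
Time to reach x = 93.4 m: t = x/vₓ = 93.4/47.76 = 1.956 s.
Vertical velocity there: v_y = v_y0 − g t = 34.45 − 22.2 × 1.956 = −8.965 m/s.
Speed: √(vₓ² + v_y²) = √(47.76² + 8.965²) = 48.60 m/s.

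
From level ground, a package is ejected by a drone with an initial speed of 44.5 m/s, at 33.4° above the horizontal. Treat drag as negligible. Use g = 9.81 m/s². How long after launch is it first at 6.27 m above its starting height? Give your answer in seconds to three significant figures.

Horizontal component vₓ = 44.50 cos 33.4° = 37.15 m/s; vertical v_y0 = 44.50 sin 33.4° = 24.50 m/s.
Require v_y0 t − ½ g t² = 6.27, i.e. 4.905 t² − 24.50 t + 6.27 = 0.
t = [24.50 ± √(24.50² − 2·9.81·6.27)] / 9.81 = (24.50 ± 21.84) / 9.81, so t = 0.2706 s or t = 4.724 s.
The first (ascending) time is 0.2706 s.

0.271 s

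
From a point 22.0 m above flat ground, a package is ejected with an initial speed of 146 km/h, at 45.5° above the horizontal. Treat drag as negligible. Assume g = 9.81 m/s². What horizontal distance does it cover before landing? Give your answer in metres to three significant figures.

Convert: 146 km/h = 146/3.6 = 40.56 m/s.
Resolve: vₓ = 40.56 cos 45.5° = 28.43 m/s and v_y0 = 40.56 sin 45.5° = 28.93 m/s.
The projectile lands when y = 22.0 + (28.93) t − ½·9.81·t² = 0. Positive root: t = (28.93 + √(28.93² + 2·9.81·22.0)) / 9.81 = (28.93 + 35.61) / 9.81 = 6.579 s.
Horizontal distance: R = vₓ t = 28.43 × 6.579 = 187.0 m.

187 m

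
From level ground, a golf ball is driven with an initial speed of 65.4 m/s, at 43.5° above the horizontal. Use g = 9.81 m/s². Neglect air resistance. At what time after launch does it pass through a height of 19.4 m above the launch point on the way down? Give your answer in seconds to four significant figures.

8.725 s

vₓ = 65.40 cos 43.5° = 47.44 m/s; v_y0 = 65.40 sin 43.5° = 45.02 m/s.
Height y(t) = 45.02 t − 4.905 t² = 19.4 gives 4.905 t² − 45.02 t + 19.4 = 0.
Quadratic formula: t = (45.02 ± √1646.0) / 9.81 = (45.02 ± 40.57) / 9.81 → t = 0.4533 s or 8.725 s.
The descending-branch root is 8.725 s.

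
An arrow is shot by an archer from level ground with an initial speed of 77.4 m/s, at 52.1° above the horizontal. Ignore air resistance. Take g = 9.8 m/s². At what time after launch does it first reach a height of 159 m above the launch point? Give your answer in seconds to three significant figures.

3.70 s

Components: vₓ = 77.40 cos 52.1° = 47.55 m/s, v_y0 = 77.40 sin 52.1° = 61.08 m/s.
Set y = v_y0 t − ½ g t² = 159: 4.900 t² − 61.08 t + 159 = 0.
Quadratic formula: t = (61.08 ± √613.77) / 9.80 = (61.08 ± 24.77) / 9.80 → t = 3.704 s or 8.760 s.
The first (ascending) time is 3.704 s.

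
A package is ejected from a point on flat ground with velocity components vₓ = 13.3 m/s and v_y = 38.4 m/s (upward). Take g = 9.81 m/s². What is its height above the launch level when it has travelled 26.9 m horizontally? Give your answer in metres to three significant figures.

x = vₓ t ⇒ t = 26.9/13.30 = 2.023 s.
Height: y = v_y0 t − ½ g t² = 38.40 × 2.023 − 4.905 × 2.023² = 77.67 − 20.07 = 57.60 m.

57.6 m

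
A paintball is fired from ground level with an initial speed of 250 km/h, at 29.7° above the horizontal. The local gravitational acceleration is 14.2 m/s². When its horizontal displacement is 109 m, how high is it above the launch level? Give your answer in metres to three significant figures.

39.0 m

Convert: 250 km/h = 250/3.6 = 69.44 m/s.
vₓ = 69.44 cos 29.7° = 60.32 m/s; v_y0 = 69.44 sin 29.7° = 34.41 m/s.
x = vₓ t ⇒ t = 109/60.32 = 1.807 s.
Height: y = v_y0 t − ½ g t² = 34.41 × 1.807 − 7.100 × 1.807² = 62.17 − 23.18 = 38.99 m.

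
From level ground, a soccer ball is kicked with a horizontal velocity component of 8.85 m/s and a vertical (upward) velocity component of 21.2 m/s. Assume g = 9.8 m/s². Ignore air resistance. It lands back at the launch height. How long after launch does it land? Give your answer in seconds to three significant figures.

Landing at launch height ⇒ T = 2 v_y0 / g = 2 × 21.20 / 9.80 = 4.327 s.

4.33 s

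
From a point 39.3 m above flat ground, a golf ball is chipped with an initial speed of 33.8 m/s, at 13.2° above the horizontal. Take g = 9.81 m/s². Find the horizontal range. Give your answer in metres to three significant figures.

Resolve: vₓ = 33.80 cos 13.2° = 32.91 m/s and v_y0 = 33.80 sin 13.2° = 7.718 m/s.
The projectile lands when y = 39.3 + (7.718) t − ½·9.81·t² = 0. Positive root: t = (7.718 + √(7.718² + 2·9.81·39.3)) / 9.81 = (7.718 + 28.82) / 9.81 = 3.725 s.
Horizontal distance: R = vₓ t = 32.91 × 3.725 = 122.6 m.

123 m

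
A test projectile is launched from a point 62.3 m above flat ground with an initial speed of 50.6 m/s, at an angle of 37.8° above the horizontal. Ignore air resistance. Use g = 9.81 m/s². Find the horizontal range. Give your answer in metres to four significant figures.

Horizontal component vₓ = 50.60 cos 37.8° = 39.98 m/s; vertical v_y0 = 50.60 sin 37.8° = 31.01 m/s.
Vertical motion (up positive, ground at y = 0): 4.905 t² − (31.01) t − 62.3 = 0, so t = (31.01 + √(31.01² + 2·9.81·62.3)) / 9.81 = (31.01 + 46.73) / 9.81 = 7.925 s.
Horizontal distance: R = vₓ t = 39.98 × 7.925 = 316.9 m.

316.9 m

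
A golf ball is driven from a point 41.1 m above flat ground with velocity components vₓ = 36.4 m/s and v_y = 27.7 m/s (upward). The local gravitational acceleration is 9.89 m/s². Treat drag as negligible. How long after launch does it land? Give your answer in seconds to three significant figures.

6.82 s

With up positive and y = 0 at the ground: y(t) = 41.1 + (27.70) t − 4.945 t². Setting y = 0 and taking the positive root: t = [27.70 + √(27.70² + 2·9.89·41.1)] / 9.89 = (27.70 + 39.75) / 9.89 = 6.820 s.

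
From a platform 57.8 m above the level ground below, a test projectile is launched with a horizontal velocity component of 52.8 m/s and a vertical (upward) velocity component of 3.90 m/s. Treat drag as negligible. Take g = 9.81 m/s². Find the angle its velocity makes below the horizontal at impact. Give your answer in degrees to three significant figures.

32.7°

Vertical motion (up positive, ground at y = 0): 4.905 t² − (3.900) t − 57.8 = 0, so t = (3.900 + √(3.900² + 2·9.81·57.8)) / 9.81 = (3.900 + 33.90) / 9.81 = 3.853 s.
At impact: v_y = v_y0 − g t = −33.90 m/s; vₓ = 52.80 m/s.
Angle below horizontal: arctan(|v_y|/vₓ) = arctan(33.90/52.80) = 32.70°.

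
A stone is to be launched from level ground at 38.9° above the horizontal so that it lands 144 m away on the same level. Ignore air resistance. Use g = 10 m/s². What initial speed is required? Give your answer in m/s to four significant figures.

38.38 m/s

From R = (v₀² / g) sin 2θ: v₀ = √(gR / sin 2θ).
v₀ = √(10.0 × 144 / sin 77.80°) = √(1440 / 0.9774) = √1473.3 = 38.38 m/s.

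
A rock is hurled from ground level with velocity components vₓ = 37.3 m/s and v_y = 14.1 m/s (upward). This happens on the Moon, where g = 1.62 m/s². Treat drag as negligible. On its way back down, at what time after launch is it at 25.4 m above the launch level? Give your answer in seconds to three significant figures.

Height y(t) = 14.10 t − 0.8100 t² = 25.4 gives 0.8100 t² − 14.10 t + 25.4 = 0.
Quadratic formula: t = (14.10 ± √116.51) / 1.62 = (14.10 ± 10.79) / 1.62 → t = 2.041 s or 15.37 s.
The descending-branch root is 15.37 s.

15.4 s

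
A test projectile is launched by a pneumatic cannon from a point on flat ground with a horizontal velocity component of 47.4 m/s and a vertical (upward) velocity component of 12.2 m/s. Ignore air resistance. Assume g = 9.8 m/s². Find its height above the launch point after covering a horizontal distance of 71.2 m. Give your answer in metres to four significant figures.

7.270 m

x = vₓ t ⇒ t = 71.2/47.40 = 1.502 s.
Height: y = v_y0 t − ½ g t² = 12.20 × 1.502 − 4.900 × 1.502² = 18.33 − 11.06 = 7.270 m.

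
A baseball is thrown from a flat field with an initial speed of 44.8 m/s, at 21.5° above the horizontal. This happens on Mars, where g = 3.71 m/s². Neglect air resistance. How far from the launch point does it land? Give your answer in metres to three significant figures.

vₓ = 44.80 cos 21.5° = 41.68 m/s; v_y0 = 44.80 sin 21.5° = 16.42 m/s.
Flight time T = 2 v_y0 / g = 8.851 s.
Horizontal distance R = vₓ T = 41.68 × 8.851 = 368.9 m.

369 m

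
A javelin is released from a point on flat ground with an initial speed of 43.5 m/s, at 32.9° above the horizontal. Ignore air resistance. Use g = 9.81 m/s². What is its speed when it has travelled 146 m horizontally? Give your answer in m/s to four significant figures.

Components: vₓ = 43.50 cos 32.9° = 36.52 m/s, v_y0 = 43.50 sin 32.9° = 23.63 m/s.
Time to reach x = 146 m: t = x/vₓ = 146/36.52 = 3.997 s.
Vertical velocity there: v_y = v_y0 − g t = 23.63 − 9.81 × 3.997 = −15.59 m/s.
Speed: √(vₓ² + v_y²) = √(36.52² + 15.59²) = 39.71 m/s.

39.71 m/s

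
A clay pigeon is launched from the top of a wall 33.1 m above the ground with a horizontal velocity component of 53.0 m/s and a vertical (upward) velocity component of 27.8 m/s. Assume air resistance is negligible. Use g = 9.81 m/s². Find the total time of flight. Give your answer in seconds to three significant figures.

6.68 s

With up positive and y = 0 at the ground: y(t) = 33.1 + (27.80) t − 4.905 t². Setting y = 0 and taking the positive root: t = [27.80 + √(27.80² + 2·9.81·33.1)] / 9.81 = (27.80 + 37.71) / 9.81 = 6.678 s.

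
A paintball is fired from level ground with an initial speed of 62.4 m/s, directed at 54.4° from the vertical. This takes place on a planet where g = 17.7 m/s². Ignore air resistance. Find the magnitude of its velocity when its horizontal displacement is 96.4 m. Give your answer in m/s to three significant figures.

50.8 m/s

Horizontal component vₓ = 62.40 sin 54.4° = 50.74 m/s; vertical v_y0 = 62.40 cos 54.4° = 36.32 m/s.
At x = 96.4 m, t = x/vₓ = 96.4/50.74 = 1.900 s.
Vertical velocity there: v_y = v_y0 − g t = 36.32 − 17.7 × 1.900 = 2.695 m/s.
Speed: √(vₓ² + v_y²) = √(50.74² + 2.695²) = 50.81 m/s.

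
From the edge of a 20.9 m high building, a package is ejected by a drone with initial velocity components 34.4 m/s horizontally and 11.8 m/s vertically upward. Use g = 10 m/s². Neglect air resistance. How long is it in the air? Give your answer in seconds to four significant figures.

Vertical motion (up positive, ground at y = 0): 5.000 t² − (11.80) t − 20.9 = 0, so t = (11.80 + √(11.80² + 2·10.0·20.9)) / 10.0 = (11.80 + 23.61) / 10.0 = 3.541 s.

3.541 s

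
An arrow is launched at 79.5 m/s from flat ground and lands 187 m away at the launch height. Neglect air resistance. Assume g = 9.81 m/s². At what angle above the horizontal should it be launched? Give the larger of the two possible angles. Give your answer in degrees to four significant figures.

From R = (v₀²/g) sin 2θ: sin 2θ = 9.81 × 187 / 6320.2 = 0.2903.
2θ = 16.87° or 180° − 16.87° = 163.1°, so θ = 8.437° or 81.56°.
The larger angle is 81.56°.

81.56°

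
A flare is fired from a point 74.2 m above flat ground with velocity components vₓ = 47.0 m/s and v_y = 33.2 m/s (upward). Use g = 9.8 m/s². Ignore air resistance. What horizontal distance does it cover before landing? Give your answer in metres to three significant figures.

402 m

With up positive and y = 0 at the ground: y(t) = 74.2 + (33.20) t − 4.900 t². Setting y = 0 and taking the positive root: t = [33.20 + √(33.20² + 2·9.80·74.2)] / 9.80 = (33.20 + 50.56) / 9.80 = 8.547 s.
Horizontal distance: R = vₓ t = 47.00 × 8.547 = 401.7 m.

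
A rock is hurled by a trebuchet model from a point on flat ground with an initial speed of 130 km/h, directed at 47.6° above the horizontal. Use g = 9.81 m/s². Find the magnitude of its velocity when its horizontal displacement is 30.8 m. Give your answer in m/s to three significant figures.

28.2 m/s

Convert: 130 km/h = 130/3.6 = 36.11 m/s.
vₓ = 36.11 cos 47.6° = 24.35 m/s; v_y0 = 36.11 sin 47.6° = 26.67 m/s.
At x = 30.8 m, t = x/vₓ = 30.8/24.35 = 1.265 s.
Vertical velocity there: v_y = v_y0 − g t = 26.67 − 9.81 × 1.265 = 14.26 m/s.
Speed: √(vₓ² + v_y²) = √(24.35² + 14.26²) = 28.22 m/s.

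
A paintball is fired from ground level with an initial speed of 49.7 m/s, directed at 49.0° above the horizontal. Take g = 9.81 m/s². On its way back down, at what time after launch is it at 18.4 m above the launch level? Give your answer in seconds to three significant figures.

vₓ = 49.70 cos 49.0° = 32.61 m/s; v_y0 = 49.70 sin 49.0° = 37.51 m/s.
Require v_y0 t − ½ g t² = 18.4, i.e. 4.905 t² − 37.51 t + 18.4 = 0.
t = [37.51 ± √(37.51² − 2·9.81·18.4)] / 9.81 = (37.51 ± 32.34) / 9.81, so t = 0.5268 s or t = 7.120 s.
The descending-branch root is 7.120 s.

7.12 s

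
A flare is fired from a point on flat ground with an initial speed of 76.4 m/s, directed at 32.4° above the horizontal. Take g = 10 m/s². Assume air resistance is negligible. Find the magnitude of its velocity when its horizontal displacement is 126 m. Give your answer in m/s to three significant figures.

68.0 m/s

Horizontal component vₓ = 76.40 cos 32.4° = 64.51 m/s; vertical v_y0 = 76.40 sin 32.4° = 40.94 m/s.
At x = 126 m, t = x/vₓ = 126/64.51 = 1.953 s.
Vertical velocity there: v_y = v_y0 − g t = 40.94 − 10.0 × 1.953 = 21.40 m/s.
Speed: √(vₓ² + v_y²) = √(64.51² + 21.40²) = 67.97 m/s.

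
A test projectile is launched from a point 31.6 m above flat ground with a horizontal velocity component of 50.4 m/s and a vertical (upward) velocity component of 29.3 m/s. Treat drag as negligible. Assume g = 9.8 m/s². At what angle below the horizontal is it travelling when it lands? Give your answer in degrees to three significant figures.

37.3°

Vertical motion (up positive, ground at y = 0): 4.900 t² − (29.30) t − 31.6 = 0, so t = (29.30 + √(29.30² + 2·9.80·31.6)) / 9.80 = (29.30 + 38.44) / 9.80 = 6.913 s.
At impact: v_y = v_y0 − g t = −38.44 m/s; vₓ = 50.40 m/s.
Angle below horizontal: arctan(|v_y|/vₓ) = arctan(38.44/50.40) = 37.33°.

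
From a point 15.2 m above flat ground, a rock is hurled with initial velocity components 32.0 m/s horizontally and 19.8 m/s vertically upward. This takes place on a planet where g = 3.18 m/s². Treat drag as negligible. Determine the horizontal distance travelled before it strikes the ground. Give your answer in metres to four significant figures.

421.7 m

Vertical motion (up positive, ground at y = 0): 1.590 t² − (19.80) t − 15.2 = 0, so t = (19.80 + √(19.80² + 2·3.18·15.2)) / 3.18 = (19.80 + 22.11) / 3.18 = 13.18 s.
Horizontal distance: R = vₓ t = 32.00 × 13.18 = 421.7 m.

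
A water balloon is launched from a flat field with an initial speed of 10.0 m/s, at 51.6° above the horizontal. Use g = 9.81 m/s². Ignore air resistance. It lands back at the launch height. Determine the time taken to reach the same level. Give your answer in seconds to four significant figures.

vₓ = 10.00 cos 51.6° = 6.211 m/s; v_y0 = 10.00 sin 51.6° = 7.837 m/s.
It returns to y = 0 when t = 2 v_y0 / g = 2(7.837)/9.81 = 1.598 s.

1.598 s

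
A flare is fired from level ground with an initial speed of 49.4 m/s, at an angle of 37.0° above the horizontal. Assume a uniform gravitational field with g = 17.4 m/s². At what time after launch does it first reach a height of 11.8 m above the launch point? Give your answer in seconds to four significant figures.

Components: vₓ = 49.40 cos 37.0° = 39.45 m/s, v_y0 = 49.40 sin 37.0° = 29.73 m/s.
Require v_y0 t − ½ g t² = 11.8, i.e. 8.700 t² − 29.73 t + 11.8 = 0.
Quadratic formula: t = (29.73 ± √473.21) / 17.4 = (29.73 ± 21.75) / 17.4 → t = 0.4584 s or 2.959 s.
The first (ascending) time is 0.4584 s.

0.4584 s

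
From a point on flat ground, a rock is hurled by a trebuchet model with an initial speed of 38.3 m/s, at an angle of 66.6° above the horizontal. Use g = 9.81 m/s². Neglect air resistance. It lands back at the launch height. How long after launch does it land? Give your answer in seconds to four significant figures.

vₓ = 38.30 cos 66.6° = 15.21 m/s; v_y0 = 38.30 sin 66.6° = 35.15 m/s.
Time of flight on level ground: T = 2 v_y0 / g = 2 × 35.15 / 9.81 = 7.166 s.

7.166 s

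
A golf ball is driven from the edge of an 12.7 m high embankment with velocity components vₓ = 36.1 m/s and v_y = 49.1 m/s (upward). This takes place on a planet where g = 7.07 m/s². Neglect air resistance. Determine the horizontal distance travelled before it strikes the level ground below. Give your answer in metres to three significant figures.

With up positive and y = 0 at the ground: y(t) = 12.7 + (49.10) t − 3.535 t². Setting y = 0 and taking the positive root: t = [49.10 + √(49.10² + 2·7.07·12.7)] / 7.07 = (49.10 + 50.90) / 7.07 = 14.14 s.
Horizontal distance: R = vₓ t = 36.10 × 14.14 = 510.6 m.

511 m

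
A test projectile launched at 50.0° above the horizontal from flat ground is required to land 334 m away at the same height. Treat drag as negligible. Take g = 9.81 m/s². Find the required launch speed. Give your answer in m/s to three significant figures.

On level ground R = v₀² sin 2θ / g ⇒ v₀ = √(gR / sin 2θ).
v₀ = √(9.81 × 334 / sin 100.0°) = √(3277 / 0.9848) = √3327.1 = 57.68 m/s.

57.7 m/s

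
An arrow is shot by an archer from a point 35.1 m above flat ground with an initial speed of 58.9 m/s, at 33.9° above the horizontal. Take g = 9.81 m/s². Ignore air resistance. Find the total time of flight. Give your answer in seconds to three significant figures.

7.63 s

vₓ = 58.90 cos 33.9° = 48.89 m/s; v_y0 = 58.90 sin 33.9° = 32.85 m/s.
Vertical motion (up positive, ground at y = 0): 4.905 t² − (32.85) t − 35.1 = 0, so t = (32.85 + √(32.85² + 2·9.81·35.1)) / 9.81 = (32.85 + 42.05) / 9.81 = 7.635 s.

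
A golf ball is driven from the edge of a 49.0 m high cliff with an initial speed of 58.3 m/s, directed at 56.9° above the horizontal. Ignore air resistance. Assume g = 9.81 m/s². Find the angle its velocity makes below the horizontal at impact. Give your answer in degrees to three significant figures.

Horizontal component vₓ = 58.30 cos 56.9° = 31.84 m/s; vertical v_y0 = 58.30 sin 56.9° = 48.84 m/s.
Vertical motion (up positive, ground at y = 0): 4.905 t² − (48.84) t − 49.0 = 0, so t = (48.84 + √(48.84² + 2·9.81·49.0)) / 9.81 = (48.84 + 57.85) / 9.81 = 10.88 s.
At impact: v_y = v_y0 − g t = −57.85 m/s; vₓ = 31.84 m/s.
Angle below horizontal: arctan(|v_y|/vₓ) = arctan(57.85/31.84) = 61.17°.

61.2°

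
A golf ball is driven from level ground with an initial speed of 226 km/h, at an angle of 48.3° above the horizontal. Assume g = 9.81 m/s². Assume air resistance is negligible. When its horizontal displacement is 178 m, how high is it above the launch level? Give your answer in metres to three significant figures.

Convert: 226 km/h = 226/3.6 = 62.78 m/s.
vₓ = 62.78 cos 48.3° = 41.76 m/s; v_y0 = 62.78 sin 48.3° = 46.87 m/s.
x = vₓ t ⇒ t = 178/41.76 = 4.262 s.
Height: y = v_y0 t − ½ g t² = 46.87 × 4.262 − 4.905 × 4.262² = 199.8 − 89.11 = 110.7 m.

111 m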